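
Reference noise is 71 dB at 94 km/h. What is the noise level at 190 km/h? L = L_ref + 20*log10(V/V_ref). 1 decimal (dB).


V/V_ref = 190 / 94 = 2.021277
log10(2.021277) = 0.305626
20 * 0.305626 = 6.1125
L = 71 + 6.1125 = 77.1 dB

77.1


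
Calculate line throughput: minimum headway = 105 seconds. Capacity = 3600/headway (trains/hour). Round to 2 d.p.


Capacity = 3600 / headway
Capacity = 3600 / 105
Capacity = 34.29 trains/hour

34.29


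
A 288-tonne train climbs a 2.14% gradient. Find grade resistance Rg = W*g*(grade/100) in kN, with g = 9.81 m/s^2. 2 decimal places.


Rg = W * 9.81 * grade / 100
Rg = 288 * 9.81 * 2.14 / 100
Rg = 2825.28 * 0.0214
Rg = 60.46 kN

60.46


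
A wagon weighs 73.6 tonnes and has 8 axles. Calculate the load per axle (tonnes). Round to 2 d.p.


Load per axle = total weight / number of axles
Load = 73.6 / 8
Load = 9.20 tonnes

9.20


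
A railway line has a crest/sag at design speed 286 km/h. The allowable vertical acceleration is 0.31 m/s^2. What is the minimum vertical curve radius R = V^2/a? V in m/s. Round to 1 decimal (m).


Convert speed: V = 286 / 3.6 = 79.4444 m/s
V^2 = 6311.4198 m^2/s^2
R_v = 6311.4198 / 0.31
R_v = 20359.4 m

20359.4


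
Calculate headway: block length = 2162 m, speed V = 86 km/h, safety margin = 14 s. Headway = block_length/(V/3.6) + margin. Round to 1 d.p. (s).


V = 86 / 3.6 = 23.8889 m/s
Block traversal time = 2162 / 23.8889 = 90.5023 s
Headway = 90.5023 + 14
Headway = 104.5 s

104.5


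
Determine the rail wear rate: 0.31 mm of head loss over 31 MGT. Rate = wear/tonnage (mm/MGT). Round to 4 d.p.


Wear rate = total wear / cumulative tonnage
Rate = 0.31 / 31
Rate = 0.0100 mm/MGT

0.0100


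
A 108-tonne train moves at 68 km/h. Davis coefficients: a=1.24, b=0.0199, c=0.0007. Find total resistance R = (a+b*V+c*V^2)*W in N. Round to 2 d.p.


b*V = 0.0199 * 68 = 1.3532
c*V^2 = 0.0007 * 4624 = 3.2368
R_per_t = 1.24 + 1.3532 + 3.2368 = 5.83 N/t
R_total = 5.83 * 108 = 629.64 N

629.64


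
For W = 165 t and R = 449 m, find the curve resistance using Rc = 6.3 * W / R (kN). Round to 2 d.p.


Rc = 6.3 * W / R
Rc = 6.3 * 165 / 449
Rc = 1039.5 / 449
Rc = 2.32 kN

2.32


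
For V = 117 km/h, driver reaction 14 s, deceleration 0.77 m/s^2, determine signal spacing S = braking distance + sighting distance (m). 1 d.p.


V = 117 / 3.6 = 32.5 m/s
Braking distance = 32.5^2 / (2*0.77) = 685.8766 m
Sighting distance = 32.5 * 14 = 455.0 m
S = 685.8766 + 455.0 = 1140.9 m

1140.9


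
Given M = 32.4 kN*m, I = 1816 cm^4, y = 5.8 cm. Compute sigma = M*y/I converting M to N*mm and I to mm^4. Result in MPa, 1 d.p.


Convert units:
M = 32.4 kN*m = 32400000 N*mm
y = 5.8 cm = 58 mm
I = 1816 cm^4 = 18160000 mm^4
sigma = 32400000 * 58 / 18160000
sigma = 103.5 MPa

103.5


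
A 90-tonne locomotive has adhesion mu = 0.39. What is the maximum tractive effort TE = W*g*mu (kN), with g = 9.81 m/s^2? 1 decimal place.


TE_max = W * g * mu
TE_max = 90 * 9.81 * 0.39
TE_max = 882.9 * 0.39
TE_max = 344.3 kN

344.3


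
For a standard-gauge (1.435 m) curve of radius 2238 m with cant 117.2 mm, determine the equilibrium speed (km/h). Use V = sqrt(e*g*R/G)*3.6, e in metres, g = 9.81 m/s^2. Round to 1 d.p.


Convert cant: e = 117.2 mm = 0.1172 m
V_ms = sqrt(0.1172 * 9.81 * 2238 / 1.435)
V_ms = sqrt(1793.101196) = 42.345 m/s
V = 42.345 * 3.6 = 152.4 km/h

152.4


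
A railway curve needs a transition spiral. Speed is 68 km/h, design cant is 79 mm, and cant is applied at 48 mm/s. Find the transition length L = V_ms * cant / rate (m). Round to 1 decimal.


Convert speed: V = 68 / 3.6 = 18.8889 m/s
L = 18.8889 * 79 / 48
L = 1492.2222 / 48
L = 31.1 m

31.1


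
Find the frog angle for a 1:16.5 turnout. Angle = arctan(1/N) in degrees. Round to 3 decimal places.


1/N = 1/16.5 = 0.060606
angle = arctan(0.060606) = 0.060532 rad
angle = 0.060532 * 180/pi = 3.468 degrees

3.468


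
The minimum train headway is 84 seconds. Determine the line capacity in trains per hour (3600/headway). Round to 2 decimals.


Capacity = 3600 / headway
Capacity = 3600 / 84
Capacity = 42.86 trains/hour

42.86


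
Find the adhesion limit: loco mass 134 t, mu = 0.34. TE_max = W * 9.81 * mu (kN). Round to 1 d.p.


TE_max = W * g * mu
TE_max = 134 * 9.81 * 0.34
TE_max = 1314.54 * 0.34
TE_max = 446.9 kN

446.9


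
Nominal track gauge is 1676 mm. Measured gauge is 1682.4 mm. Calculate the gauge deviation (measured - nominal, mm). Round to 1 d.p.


Deviation = measured - nominal
Deviation = 1682.4 - 1676
Deviation = 6.4 mm

6.4


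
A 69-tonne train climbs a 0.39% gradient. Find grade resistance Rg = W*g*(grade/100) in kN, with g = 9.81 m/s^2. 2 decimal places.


Rg = W * 9.81 * grade / 100
Rg = 69 * 9.81 * 0.39 / 100
Rg = 676.89 * 0.0039
Rg = 2.64 kN

2.64


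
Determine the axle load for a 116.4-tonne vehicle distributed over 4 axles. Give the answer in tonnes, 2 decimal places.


Load per axle = total weight / number of axles
Load = 116.4 / 4
Load = 29.10 tonnes

29.10


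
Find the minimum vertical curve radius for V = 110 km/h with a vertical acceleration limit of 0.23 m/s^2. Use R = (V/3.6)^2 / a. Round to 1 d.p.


Convert speed: V = 110 / 3.6 = 30.5556 m/s
V^2 = 933.642 m^2/s^2
R_v = 933.642 / 0.23
R_v = 4059.3 m

4059.3


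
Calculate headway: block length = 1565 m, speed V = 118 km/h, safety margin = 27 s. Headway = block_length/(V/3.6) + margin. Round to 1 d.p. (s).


V = 118 / 3.6 = 32.7778 m/s
Block traversal time = 1565 / 32.7778 = 47.7458 s
Headway = 47.7458 + 27
Headway = 74.7 s

74.7


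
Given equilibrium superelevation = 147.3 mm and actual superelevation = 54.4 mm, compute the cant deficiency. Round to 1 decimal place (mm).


Cant deficiency = equilibrium cant - actual cant
CD = 147.3 - 54.4
CD = 92.9 mm

92.9


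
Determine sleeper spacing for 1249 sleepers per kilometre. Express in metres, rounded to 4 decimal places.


Spacing = 1000 m / number of sleepers
Spacing = 1000 / 1249
Spacing = 0.8006 m

0.8006


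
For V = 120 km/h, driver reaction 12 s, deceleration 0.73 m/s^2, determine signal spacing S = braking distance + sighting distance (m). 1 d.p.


V = 120 / 3.6 = 33.3333 m/s
Braking distance = 33.3333^2 / (2*0.73) = 761.035 m
Sighting distance = 33.3333 * 12 = 400.0 m
S = 761.035 + 400.0 = 1161.0 m

1161.0


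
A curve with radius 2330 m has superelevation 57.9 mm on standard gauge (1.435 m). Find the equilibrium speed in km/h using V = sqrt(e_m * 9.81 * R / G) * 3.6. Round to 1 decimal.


Convert cant: e = 57.9 mm = 0.0579 m
V_ms = sqrt(0.0579 * 9.81 * 2330 / 1.435)
V_ms = sqrt(922.256216) = 30.3687 m/s
V = 30.3687 * 3.6 = 109.3 km/h

109.3


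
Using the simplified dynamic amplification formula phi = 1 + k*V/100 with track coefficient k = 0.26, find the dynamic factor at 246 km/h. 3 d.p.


phi = 1 + k * V / 100
phi = 1 + 0.26 * 246 / 100
phi = 1 + 0.6396
phi = 1.640

1.640


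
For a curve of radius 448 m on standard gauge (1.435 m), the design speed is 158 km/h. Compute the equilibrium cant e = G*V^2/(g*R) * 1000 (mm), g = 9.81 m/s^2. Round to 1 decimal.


Convert speed: V = 158 / 3.6 = 43.8889 m/s
Apply formula: e = 1.435 * 43.8889^2 / (9.81 * 448)
e = 1.435 * 1926.2346 / 4394.88
e = 0.628947 m = 628.9 mm

628.9


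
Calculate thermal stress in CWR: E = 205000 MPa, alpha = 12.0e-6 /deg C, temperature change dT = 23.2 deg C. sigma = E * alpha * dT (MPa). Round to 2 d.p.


sigma = E * alpha * dT
sigma = 205000 * 12.0e-6 * 23.2
sigma = 2.46 * 23.2
sigma = 57.07 MPa

57.07


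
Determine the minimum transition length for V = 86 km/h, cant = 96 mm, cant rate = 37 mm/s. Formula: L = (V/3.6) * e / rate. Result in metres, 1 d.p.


Convert speed: V = 86 / 3.6 = 23.8889 m/s
L = 23.8889 * 96 / 37
L = 2293.3333 / 37
L = 62.0 m

62.0


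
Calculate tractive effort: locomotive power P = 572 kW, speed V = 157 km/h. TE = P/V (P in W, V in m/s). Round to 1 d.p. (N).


Convert: P = 572 kW = 572000 W
V = 157 / 3.6 = 43.6111 m/s
TE = 572000 / 43.6111
TE = 13115.9 N

13115.9


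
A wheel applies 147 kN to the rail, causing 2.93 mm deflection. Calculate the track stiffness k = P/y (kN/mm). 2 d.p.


Track stiffness k = P / y
k = 147 / 2.93
k = 50.17 kN/mm

50.17


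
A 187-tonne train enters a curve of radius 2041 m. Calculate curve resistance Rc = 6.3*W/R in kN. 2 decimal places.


Rc = 6.3 * W / R
Rc = 6.3 * 187 / 2041
Rc = 1178.1 / 2041
Rc = 0.58 kN

0.58


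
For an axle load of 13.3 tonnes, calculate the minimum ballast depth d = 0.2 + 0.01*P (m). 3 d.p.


d = 0.2 + 0.01 * 13.3
d = 0.2 + 0.133
d = 0.333 m

0.333


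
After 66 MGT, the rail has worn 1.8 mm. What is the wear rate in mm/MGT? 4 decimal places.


Wear rate = total wear / cumulative tonnage
Rate = 1.8 / 66
Rate = 0.0273 mm/MGT

0.0273


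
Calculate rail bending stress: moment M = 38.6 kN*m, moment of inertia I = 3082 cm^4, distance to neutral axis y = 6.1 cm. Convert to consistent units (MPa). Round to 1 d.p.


Convert units:
M = 38.6 kN*m = 38600000 N*mm
y = 6.1 cm = 61 mm
I = 3082 cm^4 = 30820000 mm^4
sigma = 38600000 * 61 / 30820000
sigma = 76.4 MPa

76.4


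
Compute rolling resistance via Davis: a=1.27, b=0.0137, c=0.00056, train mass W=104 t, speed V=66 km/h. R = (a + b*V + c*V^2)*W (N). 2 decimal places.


b*V = 0.0137 * 66 = 0.9042
c*V^2 = 0.00056 * 4356 = 2.43936
R_per_t = 1.27 + 0.9042 + 2.43936 = 4.61356 N/t
R_total = 4.61356 * 104 = 479.81 N

479.81


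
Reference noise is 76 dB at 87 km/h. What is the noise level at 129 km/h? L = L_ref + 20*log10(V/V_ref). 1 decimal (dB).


V/V_ref = 129 / 87 = 1.482759
log10(1.482759) = 0.17107
20 * 0.17107 = 3.4214
L = 76 + 3.4214 = 79.4 dB

79.4


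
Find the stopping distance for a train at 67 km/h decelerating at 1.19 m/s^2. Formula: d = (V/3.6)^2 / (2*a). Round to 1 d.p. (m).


Convert speed: V = 67 / 3.6 = 18.6111 m/s
V^2 = 346.3735
d = 346.3735 / (2 * 1.19)
d = 346.3735 / 2.38
d = 145.5 m

145.5


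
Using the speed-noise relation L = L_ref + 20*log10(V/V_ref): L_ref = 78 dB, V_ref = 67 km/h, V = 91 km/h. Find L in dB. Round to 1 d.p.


V/V_ref = 91 / 67 = 1.358209
log10(1.358209) = 0.132967
20 * 0.132967 = 2.6593
L = 78 + 2.6593 = 80.7 dB

80.7


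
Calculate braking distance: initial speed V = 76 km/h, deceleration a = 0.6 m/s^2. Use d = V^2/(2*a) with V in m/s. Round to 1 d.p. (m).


Convert speed: V = 76 / 3.6 = 21.1111 m/s
V^2 = 445.679
d = 445.679 / (2 * 0.6)
d = 445.679 / 1.2
d = 371.4 m

371.4


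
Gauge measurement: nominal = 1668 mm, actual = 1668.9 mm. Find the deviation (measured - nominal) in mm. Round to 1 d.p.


Deviation = measured - nominal
Deviation = 1668.9 - 1668
Deviation = 0.9 mm

0.9


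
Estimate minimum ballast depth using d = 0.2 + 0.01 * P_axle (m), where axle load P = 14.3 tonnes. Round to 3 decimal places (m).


d = 0.2 + 0.01 * 14.3
d = 0.2 + 0.143
d = 0.343 m

0.343


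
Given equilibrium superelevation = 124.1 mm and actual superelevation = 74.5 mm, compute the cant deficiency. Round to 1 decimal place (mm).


Cant deficiency = equilibrium cant - actual cant
CD = 124.1 - 74.5
CD = 49.6 mm

49.6


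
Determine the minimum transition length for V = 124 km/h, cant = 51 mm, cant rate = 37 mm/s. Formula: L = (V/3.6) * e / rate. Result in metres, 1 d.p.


Convert speed: V = 124 / 3.6 = 34.4444 m/s
L = 34.4444 * 51 / 37
L = 1756.6667 / 37
L = 47.5 m

47.5


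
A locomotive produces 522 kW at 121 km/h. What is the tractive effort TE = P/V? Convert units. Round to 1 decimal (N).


Convert: P = 522 kW = 522000 W
V = 121 / 3.6 = 33.6111 m/s
TE = 522000 / 33.6111
TE = 15530.6 N

15530.6


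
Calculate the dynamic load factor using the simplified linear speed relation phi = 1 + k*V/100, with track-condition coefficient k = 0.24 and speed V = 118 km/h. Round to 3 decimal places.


phi = 1 + k * V / 100
phi = 1 + 0.24 * 118 / 100
phi = 1 + 0.2832
phi = 1.283

1.283


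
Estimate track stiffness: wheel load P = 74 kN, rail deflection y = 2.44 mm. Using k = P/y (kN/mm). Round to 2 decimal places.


Track stiffness k = P / y
k = 74 / 2.44
k = 30.33 kN/mm

30.33


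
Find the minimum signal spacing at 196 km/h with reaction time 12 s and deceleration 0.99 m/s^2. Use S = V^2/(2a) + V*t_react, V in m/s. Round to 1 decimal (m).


V = 196 / 3.6 = 54.4444 m/s
Braking distance = 54.4444^2 / (2*0.99) = 1497.0695 m
Sighting distance = 54.4444 * 12 = 653.3333 m
S = 1497.0695 + 653.3333 = 2150.4 m

2150.4


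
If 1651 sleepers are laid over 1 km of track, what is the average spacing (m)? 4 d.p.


Spacing = 1000 m / number of sleepers
Spacing = 1000 / 1651
Spacing = 0.6057 m

0.6057


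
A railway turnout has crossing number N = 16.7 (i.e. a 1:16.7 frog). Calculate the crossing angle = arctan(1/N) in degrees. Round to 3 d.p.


1/N = 1/16.7 = 0.05988
angle = arctan(0.05988) = 0.059809 rad
angle = 0.059809 * 180/pi = 3.427 degrees

3.427


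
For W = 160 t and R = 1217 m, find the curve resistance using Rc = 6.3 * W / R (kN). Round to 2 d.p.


Rc = 6.3 * W / R
Rc = 6.3 * 160 / 1217
Rc = 1008.0 / 1217
Rc = 0.83 kN

0.83


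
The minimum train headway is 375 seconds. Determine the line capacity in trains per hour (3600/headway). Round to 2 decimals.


Capacity = 3600 / headway
Capacity = 3600 / 375
Capacity = 9.60 trains/hour

9.60


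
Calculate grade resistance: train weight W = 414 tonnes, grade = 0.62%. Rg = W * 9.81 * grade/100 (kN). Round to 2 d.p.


Rg = W * 9.81 * grade / 100
Rg = 414 * 9.81 * 0.62 / 100
Rg = 4061.34 * 0.0062
Rg = 25.18 kN

25.18


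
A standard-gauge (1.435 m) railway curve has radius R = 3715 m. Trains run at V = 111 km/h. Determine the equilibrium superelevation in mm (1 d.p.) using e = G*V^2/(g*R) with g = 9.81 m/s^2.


Convert speed: V = 111 / 3.6 = 30.8333 m/s
Apply formula: e = 1.435 * 30.8333^2 / (9.81 * 3715)
e = 1.435 * 950.6944 / 36444.15
e = 0.037434 m = 37.4 mm

37.4


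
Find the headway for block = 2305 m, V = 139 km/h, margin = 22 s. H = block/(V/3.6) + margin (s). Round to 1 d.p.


V = 139 / 3.6 = 38.6111 m/s
Block traversal time = 2305 / 38.6111 = 59.6978 s
Headway = 59.6978 + 22
Headway = 81.7 s

81.7


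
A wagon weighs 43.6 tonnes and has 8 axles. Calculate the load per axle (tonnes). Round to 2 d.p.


Load per axle = total weight / number of axles
Load = 43.6 / 8
Load = 5.45 tonnes

5.45


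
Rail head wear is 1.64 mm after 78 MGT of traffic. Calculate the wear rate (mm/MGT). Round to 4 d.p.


Wear rate = total wear / cumulative tonnage
Rate = 1.64 / 78
Rate = 0.0210 mm/MGT

0.0210


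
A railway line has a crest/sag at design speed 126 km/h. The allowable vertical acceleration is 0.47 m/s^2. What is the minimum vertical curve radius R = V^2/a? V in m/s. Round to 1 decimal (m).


Convert speed: V = 126 / 3.6 = 35.0 m/s
V^2 = 1225.0 m^2/s^2
R_v = 1225.0 / 0.47
R_v = 2606.4 m

2606.4


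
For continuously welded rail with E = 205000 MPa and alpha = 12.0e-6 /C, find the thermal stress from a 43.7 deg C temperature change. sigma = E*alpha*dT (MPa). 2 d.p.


sigma = E * alpha * dT
sigma = 205000 * 12.0e-6 * 43.7
sigma = 2.46 * 43.7
sigma = 107.50 MPa

107.50


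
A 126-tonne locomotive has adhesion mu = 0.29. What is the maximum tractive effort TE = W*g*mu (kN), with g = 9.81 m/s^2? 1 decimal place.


TE_max = W * g * mu
TE_max = 126 * 9.81 * 0.29
TE_max = 1236.06 * 0.29
TE_max = 358.5 kN

358.5


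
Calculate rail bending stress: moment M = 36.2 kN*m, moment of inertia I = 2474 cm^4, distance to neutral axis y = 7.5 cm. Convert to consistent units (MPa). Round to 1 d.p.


Convert units:
M = 36.2 kN*m = 36200000 N*mm
y = 7.5 cm = 75 mm
I = 2474 cm^4 = 24740000 mm^4
sigma = 36200000 * 75 / 24740000
sigma = 109.7 MPa

109.7


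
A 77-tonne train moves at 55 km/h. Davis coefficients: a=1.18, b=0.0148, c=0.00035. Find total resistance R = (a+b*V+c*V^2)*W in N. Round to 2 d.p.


b*V = 0.0148 * 55 = 0.814
c*V^2 = 0.00035 * 3025 = 1.05875
R_per_t = 1.18 + 0.814 + 1.05875 = 3.05275 N/t
R_total = 3.05275 * 77 = 235.06 N

235.06


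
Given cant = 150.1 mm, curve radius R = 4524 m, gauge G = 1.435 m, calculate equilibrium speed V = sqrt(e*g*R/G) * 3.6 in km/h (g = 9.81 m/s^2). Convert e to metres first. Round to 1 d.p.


Convert cant: e = 150.1 mm = 0.1501 m
V_ms = sqrt(0.1501 * 9.81 * 4524 / 1.435)
V_ms = sqrt(4642.163097) = 68.1334 m/s
V = 68.1334 * 3.6 = 245.3 km/h

245.3


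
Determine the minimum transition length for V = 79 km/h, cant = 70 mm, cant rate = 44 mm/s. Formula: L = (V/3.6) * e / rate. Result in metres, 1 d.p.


Convert speed: V = 79 / 3.6 = 21.9444 m/s
L = 21.9444 * 70 / 44
L = 1536.1111 / 44
L = 34.9 m

34.9


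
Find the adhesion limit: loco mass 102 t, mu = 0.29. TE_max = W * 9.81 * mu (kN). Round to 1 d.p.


TE_max = W * g * mu
TE_max = 102 * 9.81 * 0.29
TE_max = 1000.62 * 0.29
TE_max = 290.2 kN

290.2


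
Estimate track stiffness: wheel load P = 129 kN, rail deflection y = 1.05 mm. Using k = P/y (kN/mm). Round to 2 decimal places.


Track stiffness k = P / y
k = 129 / 1.05
k = 122.86 kN/mm

122.86


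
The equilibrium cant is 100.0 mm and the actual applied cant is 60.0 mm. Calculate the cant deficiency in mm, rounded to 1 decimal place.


Cant deficiency = equilibrium cant - actual cant
CD = 100.0 - 60.0
CD = 40.0 mm

40.0


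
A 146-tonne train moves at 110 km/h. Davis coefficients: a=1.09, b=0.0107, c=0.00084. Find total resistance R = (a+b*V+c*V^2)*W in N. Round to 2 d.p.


b*V = 0.0107 * 110 = 1.177
c*V^2 = 0.00084 * 12100 = 10.164
R_per_t = 1.09 + 1.177 + 10.164 = 12.431 N/t
R_total = 12.431 * 146 = 1814.93 N

1814.93


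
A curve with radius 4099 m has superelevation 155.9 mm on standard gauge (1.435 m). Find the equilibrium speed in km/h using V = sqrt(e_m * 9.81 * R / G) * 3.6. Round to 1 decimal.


Convert cant: e = 155.9 mm = 0.1559 m
V_ms = sqrt(0.1559 * 9.81 * 4099 / 1.435)
V_ms = sqrt(4368.588516) = 66.0953 m/s
V = 66.0953 * 3.6 = 237.9 km/h

237.9


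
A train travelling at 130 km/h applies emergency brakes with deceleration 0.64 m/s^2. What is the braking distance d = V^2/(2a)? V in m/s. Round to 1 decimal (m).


Convert speed: V = 130 / 3.6 = 36.1111 m/s
V^2 = 1304.0123
d = 1304.0123 / (2 * 0.64)
d = 1304.0123 / 1.28
d = 1018.8 m

1018.8


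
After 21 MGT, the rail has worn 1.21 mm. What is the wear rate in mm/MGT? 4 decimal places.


Wear rate = total wear / cumulative tonnage
Rate = 1.21 / 21
Rate = 0.0576 mm/MGT

0.0576


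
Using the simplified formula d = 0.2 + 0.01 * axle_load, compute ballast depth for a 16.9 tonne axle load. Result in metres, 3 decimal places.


d = 0.2 + 0.01 * 16.9
d = 0.2 + 0.169
d = 0.369 m

0.369


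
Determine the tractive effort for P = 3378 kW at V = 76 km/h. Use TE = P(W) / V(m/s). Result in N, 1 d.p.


Convert: P = 3378 kW = 3378000 W
V = 76 / 3.6 = 21.1111 m/s
TE = 3378000 / 21.1111
TE = 160010.5 N

160010.5


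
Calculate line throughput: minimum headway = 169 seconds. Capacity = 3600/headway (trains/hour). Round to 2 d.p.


Capacity = 3600 / headway
Capacity = 3600 / 169
Capacity = 21.30 trains/hour

21.30


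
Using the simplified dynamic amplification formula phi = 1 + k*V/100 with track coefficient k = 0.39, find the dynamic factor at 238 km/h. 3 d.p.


phi = 1 + k * V / 100
phi = 1 + 0.39 * 238 / 100
phi = 1 + 0.9282
phi = 1.928

1.928


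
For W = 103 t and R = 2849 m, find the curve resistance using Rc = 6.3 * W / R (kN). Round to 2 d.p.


Rc = 6.3 * W / R
Rc = 6.3 * 103 / 2849
Rc = 648.9 / 2849
Rc = 0.23 kN

0.23


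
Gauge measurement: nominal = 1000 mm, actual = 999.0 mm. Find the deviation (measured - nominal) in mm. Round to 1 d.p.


Deviation = measured - nominal
Deviation = 999.0 - 1000
Deviation = -1.0 mm

-1.0


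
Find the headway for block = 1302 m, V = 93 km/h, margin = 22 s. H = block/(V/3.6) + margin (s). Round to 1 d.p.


V = 93 / 3.6 = 25.8333 m/s
Block traversal time = 1302 / 25.8333 = 50.4 s
Headway = 50.4 + 22
Headway = 72.4 s

72.4


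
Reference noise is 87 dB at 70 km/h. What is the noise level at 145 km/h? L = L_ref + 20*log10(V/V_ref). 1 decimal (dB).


V/V_ref = 145 / 70 = 2.071429
log10(2.071429) = 0.31627
20 * 0.31627 = 6.3254
L = 87 + 6.3254 = 93.3 dB

93.3


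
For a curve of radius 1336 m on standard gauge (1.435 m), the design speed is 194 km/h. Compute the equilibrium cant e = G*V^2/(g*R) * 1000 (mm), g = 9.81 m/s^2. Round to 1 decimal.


Convert speed: V = 194 / 3.6 = 53.8889 m/s
Apply formula: e = 1.435 * 53.8889^2 / (9.81 * 1336)
e = 1.435 * 2904.0123 / 13106.16
e = 0.317962 m = 318.0 mm

318.0


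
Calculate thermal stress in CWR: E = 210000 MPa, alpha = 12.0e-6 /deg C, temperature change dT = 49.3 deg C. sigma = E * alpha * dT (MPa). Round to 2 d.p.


sigma = E * alpha * dT
sigma = 210000 * 12.0e-6 * 49.3
sigma = 2.52 * 49.3
sigma = 124.24 MPa

124.24


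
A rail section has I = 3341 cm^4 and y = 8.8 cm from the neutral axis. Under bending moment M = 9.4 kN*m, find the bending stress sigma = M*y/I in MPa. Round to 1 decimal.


Convert units:
M = 9.4 kN*m = 9400000 N*mm
y = 8.8 cm = 88 mm
I = 3341 cm^4 = 33410000 mm^4
sigma = 9400000 * 88 / 33410000
sigma = 24.8 MPa

24.8


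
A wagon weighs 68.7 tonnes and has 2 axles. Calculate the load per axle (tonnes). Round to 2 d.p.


Load per axle = total weight / number of axles
Load = 68.7 / 2
Load = 34.35 tonnes

34.35


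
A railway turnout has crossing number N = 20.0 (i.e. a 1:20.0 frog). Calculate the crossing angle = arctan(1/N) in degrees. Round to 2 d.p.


1/N = 1/20.0 = 0.05
angle = arctan(0.05) = 0.049958 rad
angle = 0.049958 * 180/pi = 2.86 degrees

2.86


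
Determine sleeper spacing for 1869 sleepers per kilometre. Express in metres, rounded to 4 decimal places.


Spacing = 1000 m / number of sleepers
Spacing = 1000 / 1869
Spacing = 0.5350 m

0.5350


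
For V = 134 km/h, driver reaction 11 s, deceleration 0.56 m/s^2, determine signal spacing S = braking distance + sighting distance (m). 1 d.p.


V = 134 / 3.6 = 37.2222 m/s
Braking distance = 37.2222^2 / (2*0.56) = 1237.0481 m
Sighting distance = 37.2222 * 11 = 409.4444 m
S = 1237.0481 + 409.4444 = 1646.5 m

1646.5


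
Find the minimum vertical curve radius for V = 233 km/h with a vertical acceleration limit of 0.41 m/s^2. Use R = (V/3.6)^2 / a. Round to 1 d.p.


Convert speed: V = 233 / 3.6 = 64.7222 m/s
V^2 = 4188.966 m^2/s^2
R_v = 4188.966 / 0.41
R_v = 10217.0 m

10217.0


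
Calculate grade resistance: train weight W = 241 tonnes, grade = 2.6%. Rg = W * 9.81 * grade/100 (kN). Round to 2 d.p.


Rg = W * 9.81 * grade / 100
Rg = 241 * 9.81 * 2.6 / 100
Rg = 2364.21 * 0.026
Rg = 61.47 kN

61.47


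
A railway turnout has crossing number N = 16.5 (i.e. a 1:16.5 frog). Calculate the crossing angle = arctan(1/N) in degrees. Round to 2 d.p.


1/N = 1/16.5 = 0.060606
angle = arctan(0.060606) = 0.060532 rad
angle = 0.060532 * 180/pi = 3.47 degrees

3.47


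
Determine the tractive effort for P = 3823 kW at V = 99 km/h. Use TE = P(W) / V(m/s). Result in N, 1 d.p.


Convert: P = 3823 kW = 3823000 W
V = 99 / 3.6 = 27.5 m/s
TE = 3823000 / 27.5
TE = 139018.2 N

139018.2


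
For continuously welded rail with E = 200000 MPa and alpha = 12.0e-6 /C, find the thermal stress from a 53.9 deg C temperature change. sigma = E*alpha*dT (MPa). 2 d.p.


sigma = E * alpha * dT
sigma = 200000 * 12.0e-6 * 53.9
sigma = 2.4 * 53.9
sigma = 129.36 MPa

129.36


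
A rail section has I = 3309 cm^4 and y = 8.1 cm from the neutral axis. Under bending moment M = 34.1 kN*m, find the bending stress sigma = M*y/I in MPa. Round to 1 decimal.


Convert units:
M = 34.1 kN*m = 34100000 N*mm
y = 8.1 cm = 81 mm
I = 3309 cm^4 = 33090000 mm^4
sigma = 34100000 * 81 / 33090000
sigma = 83.5 MPa

83.5


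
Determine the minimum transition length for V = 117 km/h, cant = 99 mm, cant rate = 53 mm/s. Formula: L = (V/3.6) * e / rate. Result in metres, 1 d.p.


Convert speed: V = 117 / 3.6 = 32.5 m/s
L = 32.5 * 99 / 53
L = 3217.5 / 53
L = 60.7 m

60.7


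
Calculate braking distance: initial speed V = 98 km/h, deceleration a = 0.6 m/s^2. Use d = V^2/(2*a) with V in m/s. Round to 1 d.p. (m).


Convert speed: V = 98 / 3.6 = 27.2222 m/s
V^2 = 741.0494
d = 741.0494 / (2 * 0.6)
d = 741.0494 / 1.2
d = 617.5 m

617.5


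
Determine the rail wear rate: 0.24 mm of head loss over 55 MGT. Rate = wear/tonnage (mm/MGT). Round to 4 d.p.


Wear rate = total wear / cumulative tonnage
Rate = 0.24 / 55
Rate = 0.0044 mm/MGT

0.0044


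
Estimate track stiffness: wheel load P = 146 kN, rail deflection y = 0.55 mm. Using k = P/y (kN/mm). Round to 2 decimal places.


Track stiffness k = P / y
k = 146 / 0.55
k = 265.45 kN/mm

265.45


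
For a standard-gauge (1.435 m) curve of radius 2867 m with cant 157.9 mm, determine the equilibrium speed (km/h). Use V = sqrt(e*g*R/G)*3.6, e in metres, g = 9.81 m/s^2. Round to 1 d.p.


Convert cant: e = 157.9 mm = 0.1579 m
V_ms = sqrt(0.1579 * 9.81 * 2867 / 1.435)
V_ms = sqrt(3094.759675) = 55.6306 m/s
V = 55.6306 * 3.6 = 200.3 km/h

200.3


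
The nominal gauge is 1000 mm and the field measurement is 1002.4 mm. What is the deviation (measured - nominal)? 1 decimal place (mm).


Deviation = measured - nominal
Deviation = 1002.4 - 1000
Deviation = 2.4 mm

2.4


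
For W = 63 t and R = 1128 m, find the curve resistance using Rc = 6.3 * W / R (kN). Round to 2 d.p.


Rc = 6.3 * W / R
Rc = 6.3 * 63 / 1128
Rc = 396.9 / 1128
Rc = 0.35 kN

0.35


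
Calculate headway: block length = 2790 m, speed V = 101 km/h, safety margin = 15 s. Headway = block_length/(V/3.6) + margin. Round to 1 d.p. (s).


V = 101 / 3.6 = 28.0556 m/s
Block traversal time = 2790 / 28.0556 = 99.4455 s
Headway = 99.4455 + 15
Headway = 114.4 s

114.4


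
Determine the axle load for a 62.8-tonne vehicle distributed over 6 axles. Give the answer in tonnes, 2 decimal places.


Load per axle = total weight / number of axles
Load = 62.8 / 6
Load = 10.47 tonnes

10.47


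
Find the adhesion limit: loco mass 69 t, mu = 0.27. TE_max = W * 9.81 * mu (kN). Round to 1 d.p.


TE_max = W * g * mu
TE_max = 69 * 9.81 * 0.27
TE_max = 676.89 * 0.27
TE_max = 182.8 kN

182.8


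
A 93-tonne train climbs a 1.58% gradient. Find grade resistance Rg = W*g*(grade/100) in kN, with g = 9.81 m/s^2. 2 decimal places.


Rg = W * 9.81 * grade / 100
Rg = 93 * 9.81 * 1.58 / 100
Rg = 912.33 * 0.0158
Rg = 14.41 kN

14.41


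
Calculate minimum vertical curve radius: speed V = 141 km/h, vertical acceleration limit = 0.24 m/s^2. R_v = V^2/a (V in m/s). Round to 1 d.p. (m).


Convert speed: V = 141 / 3.6 = 39.1667 m/s
V^2 = 1534.0278 m^2/s^2
R_v = 1534.0278 / 0.24
R_v = 6391.8 m

6391.8


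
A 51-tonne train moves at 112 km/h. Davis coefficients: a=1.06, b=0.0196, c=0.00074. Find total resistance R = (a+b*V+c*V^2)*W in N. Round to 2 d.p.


b*V = 0.0196 * 112 = 2.1952
c*V^2 = 0.00074 * 12544 = 9.28256
R_per_t = 1.06 + 2.1952 + 9.28256 = 12.53776 N/t
R_total = 12.53776 * 51 = 639.43 N

639.43


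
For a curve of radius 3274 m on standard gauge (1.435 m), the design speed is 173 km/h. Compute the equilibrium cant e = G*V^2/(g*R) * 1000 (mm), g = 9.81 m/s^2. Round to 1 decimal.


Convert speed: V = 173 / 3.6 = 48.0556 m/s
Apply formula: e = 1.435 * 48.0556^2 / (9.81 * 3274)
e = 1.435 * 2309.3364 / 32117.94
e = 0.103179 m = 103.2 mm

103.2


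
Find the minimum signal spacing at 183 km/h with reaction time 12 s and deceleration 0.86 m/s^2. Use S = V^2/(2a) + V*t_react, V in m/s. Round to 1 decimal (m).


V = 183 / 3.6 = 50.8333 m/s
Braking distance = 50.8333^2 / (2*0.86) = 1502.3417 m
Sighting distance = 50.8333 * 12 = 610.0 m
S = 1502.3417 + 610.0 = 2112.3 m

2112.3


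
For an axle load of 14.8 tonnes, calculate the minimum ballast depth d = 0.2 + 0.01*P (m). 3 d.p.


d = 0.2 + 0.01 * 14.8
d = 0.2 + 0.148
d = 0.348 m

0.348


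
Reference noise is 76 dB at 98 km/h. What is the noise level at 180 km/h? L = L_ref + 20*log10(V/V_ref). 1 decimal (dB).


V/V_ref = 180 / 98 = 1.836735
log10(1.836735) = 0.264046
20 * 0.264046 = 5.2809
L = 76 + 5.2809 = 81.3 dB

81.3


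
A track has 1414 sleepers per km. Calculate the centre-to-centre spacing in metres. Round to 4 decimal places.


Spacing = 1000 m / number of sleepers
Spacing = 1000 / 1414
Spacing = 0.7072 m

0.7072


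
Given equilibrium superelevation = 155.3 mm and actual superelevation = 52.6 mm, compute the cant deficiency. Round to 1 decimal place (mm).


Cant deficiency = equilibrium cant - actual cant
CD = 155.3 - 52.6
CD = 102.7 mm

102.7


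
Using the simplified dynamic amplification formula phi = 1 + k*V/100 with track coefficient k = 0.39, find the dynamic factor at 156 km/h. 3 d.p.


phi = 1 + k * V / 100
phi = 1 + 0.39 * 156 / 100
phi = 1 + 0.6084
phi = 1.608

1.608


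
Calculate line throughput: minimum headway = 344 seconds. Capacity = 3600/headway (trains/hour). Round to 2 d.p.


Capacity = 3600 / headway
Capacity = 3600 / 344
Capacity = 10.47 trains/hour

10.47


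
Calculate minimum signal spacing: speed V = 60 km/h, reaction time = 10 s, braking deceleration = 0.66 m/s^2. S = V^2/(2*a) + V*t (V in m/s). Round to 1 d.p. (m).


V = 60 / 3.6 = 16.6667 m/s
Braking distance = 16.6667^2 / (2*0.66) = 210.4377 m
Sighting distance = 16.6667 * 10 = 166.6667 m
S = 210.4377 + 166.6667 = 377.1 m

377.1


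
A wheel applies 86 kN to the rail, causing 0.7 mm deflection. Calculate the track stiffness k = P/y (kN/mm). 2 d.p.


Track stiffness k = P / y
k = 86 / 0.7
k = 122.86 kN/mm

122.86


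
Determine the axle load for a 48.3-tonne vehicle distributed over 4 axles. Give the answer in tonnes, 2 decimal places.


Load per axle = total weight / number of axles
Load = 48.3 / 4
Load = 12.08 tonnes

12.08


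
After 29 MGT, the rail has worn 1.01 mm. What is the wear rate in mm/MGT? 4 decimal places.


Wear rate = total wear / cumulative tonnage
Rate = 1.01 / 29
Rate = 0.0348 mm/MGT

0.0348


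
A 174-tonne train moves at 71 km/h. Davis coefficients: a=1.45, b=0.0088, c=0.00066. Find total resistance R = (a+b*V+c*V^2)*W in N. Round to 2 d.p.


b*V = 0.0088 * 71 = 0.6248
c*V^2 = 0.00066 * 5041 = 3.32706
R_per_t = 1.45 + 0.6248 + 3.32706 = 5.40186 N/t
R_total = 5.40186 * 174 = 939.92 N

939.92


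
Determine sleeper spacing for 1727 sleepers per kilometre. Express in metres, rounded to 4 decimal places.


Spacing = 1000 m / number of sleepers
Spacing = 1000 / 1727
Spacing = 0.5790 m

0.5790


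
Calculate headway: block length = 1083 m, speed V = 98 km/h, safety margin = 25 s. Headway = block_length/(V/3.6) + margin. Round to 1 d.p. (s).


V = 98 / 3.6 = 27.2222 m/s
Block traversal time = 1083 / 27.2222 = 39.7837 s
Headway = 39.7837 + 25
Headway = 64.8 s

64.8


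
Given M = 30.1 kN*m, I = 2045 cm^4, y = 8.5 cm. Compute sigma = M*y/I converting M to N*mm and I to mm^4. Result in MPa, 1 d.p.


Convert units:
M = 30.1 kN*m = 30100000 N*mm
y = 8.5 cm = 85 mm
I = 2045 cm^4 = 20450000 mm^4
sigma = 30100000 * 85 / 20450000
sigma = 125.1 MPa

125.1


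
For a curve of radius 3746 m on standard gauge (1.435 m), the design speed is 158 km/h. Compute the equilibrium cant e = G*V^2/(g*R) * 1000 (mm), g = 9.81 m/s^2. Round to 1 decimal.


Convert speed: V = 158 / 3.6 = 43.8889 m/s
Apply formula: e = 1.435 * 43.8889^2 / (9.81 * 3746)
e = 1.435 * 1926.2346 / 36748.26
e = 0.075218 m = 75.2 mm

75.2


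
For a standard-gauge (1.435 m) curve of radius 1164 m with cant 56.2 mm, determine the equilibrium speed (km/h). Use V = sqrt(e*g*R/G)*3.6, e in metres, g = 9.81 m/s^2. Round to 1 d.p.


Convert cant: e = 56.2 mm = 0.0562 m
V_ms = sqrt(0.0562 * 9.81 * 1164 / 1.435)
V_ms = sqrt(447.204744) = 21.1472 m/s
V = 21.1472 * 3.6 = 76.1 km/h

76.1


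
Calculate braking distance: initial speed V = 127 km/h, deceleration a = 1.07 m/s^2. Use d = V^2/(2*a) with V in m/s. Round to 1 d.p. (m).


Convert speed: V = 127 / 3.6 = 35.2778 m/s
V^2 = 1244.5216
d = 1244.5216 / (2 * 1.07)
d = 1244.5216 / 2.14
d = 581.6 m

581.6


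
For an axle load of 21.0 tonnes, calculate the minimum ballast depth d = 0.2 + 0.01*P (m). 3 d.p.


d = 0.2 + 0.01 * 21.0
d = 0.2 + 0.21
d = 0.410 m

0.410


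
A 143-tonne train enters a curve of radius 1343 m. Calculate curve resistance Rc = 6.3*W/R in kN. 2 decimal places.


Rc = 6.3 * W / R
Rc = 6.3 * 143 / 1343
Rc = 900.9 / 1343
Rc = 0.67 kN

0.67


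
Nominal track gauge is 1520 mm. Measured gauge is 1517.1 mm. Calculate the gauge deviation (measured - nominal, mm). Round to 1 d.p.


Deviation = measured - nominal
Deviation = 1517.1 - 1520
Deviation = -2.9 mm

-2.9


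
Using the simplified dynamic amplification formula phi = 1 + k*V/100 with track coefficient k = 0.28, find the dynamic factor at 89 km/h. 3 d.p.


phi = 1 + k * V / 100
phi = 1 + 0.28 * 89 / 100
phi = 1 + 0.2492
phi = 1.249

1.249


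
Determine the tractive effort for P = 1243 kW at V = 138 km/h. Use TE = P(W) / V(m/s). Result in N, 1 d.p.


Convert: P = 1243 kW = 1243000 W
V = 138 / 3.6 = 38.3333 m/s
TE = 1243000 / 38.3333
TE = 32426.1 N

32426.1


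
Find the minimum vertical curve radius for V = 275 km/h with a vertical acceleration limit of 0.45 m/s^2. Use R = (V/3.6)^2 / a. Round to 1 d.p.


Convert speed: V = 275 / 3.6 = 76.3889 m/s
V^2 = 5835.2623 m^2/s^2
R_v = 5835.2623 / 0.45
R_v = 12967.2 m

12967.2


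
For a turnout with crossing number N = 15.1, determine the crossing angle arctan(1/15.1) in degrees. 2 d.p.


1/N = 1/15.1 = 0.066225
angle = arctan(0.066225) = 0.066129 rad
angle = 0.066129 * 180/pi = 3.79 degrees

3.79


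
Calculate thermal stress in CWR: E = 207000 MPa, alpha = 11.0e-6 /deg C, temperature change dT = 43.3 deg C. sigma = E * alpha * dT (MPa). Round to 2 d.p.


sigma = E * alpha * dT
sigma = 207000 * 11.0e-6 * 43.3
sigma = 2.277 * 43.3
sigma = 98.59 MPa

98.59


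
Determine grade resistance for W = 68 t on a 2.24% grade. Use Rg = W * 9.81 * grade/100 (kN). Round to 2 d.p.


Rg = W * 9.81 * grade / 100
Rg = 68 * 9.81 * 2.24 / 100
Rg = 667.08 * 0.0224
Rg = 14.94 kN

14.94


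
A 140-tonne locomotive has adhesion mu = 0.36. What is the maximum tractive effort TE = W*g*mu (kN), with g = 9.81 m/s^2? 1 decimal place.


TE_max = W * g * mu
TE_max = 140 * 9.81 * 0.36
TE_max = 1373.4 * 0.36
TE_max = 494.4 kN

494.4


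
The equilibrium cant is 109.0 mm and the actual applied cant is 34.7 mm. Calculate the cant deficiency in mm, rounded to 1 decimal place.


Cant deficiency = equilibrium cant - actual cant
CD = 109.0 - 34.7
CD = 74.3 mm

74.3


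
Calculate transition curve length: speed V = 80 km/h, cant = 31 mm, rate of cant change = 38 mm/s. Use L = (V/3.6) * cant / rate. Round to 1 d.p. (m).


Convert speed: V = 80 / 3.6 = 22.2222 m/s
L = 22.2222 * 31 / 38
L = 688.8889 / 38
L = 18.1 m

18.1


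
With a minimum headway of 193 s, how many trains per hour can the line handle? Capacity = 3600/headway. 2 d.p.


Capacity = 3600 / headway
Capacity = 3600 / 193
Capacity = 18.65 trains/hour

18.65


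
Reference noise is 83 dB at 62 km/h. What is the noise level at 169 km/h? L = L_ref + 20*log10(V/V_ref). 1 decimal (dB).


V/V_ref = 169 / 62 = 2.725806
log10(2.725806) = 0.435495
20 * 0.435495 = 8.7099
L = 83 + 8.7099 = 91.7 dB

91.7


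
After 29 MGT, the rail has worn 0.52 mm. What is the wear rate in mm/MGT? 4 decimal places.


Wear rate = total wear / cumulative tonnage
Rate = 0.52 / 29
Rate = 0.0179 mm/MGT

0.0179


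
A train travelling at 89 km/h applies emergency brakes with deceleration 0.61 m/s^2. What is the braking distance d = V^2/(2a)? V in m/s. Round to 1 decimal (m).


Convert speed: V = 89 / 3.6 = 24.7222 m/s
V^2 = 611.1883
d = 611.1883 / (2 * 0.61)
d = 611.1883 / 1.22
d = 501.0 m

501.0


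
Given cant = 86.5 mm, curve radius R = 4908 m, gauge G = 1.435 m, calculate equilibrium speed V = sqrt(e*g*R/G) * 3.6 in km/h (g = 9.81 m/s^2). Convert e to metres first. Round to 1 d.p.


Convert cant: e = 86.5 mm = 0.0865 m
V_ms = sqrt(0.0865 * 9.81 * 4908 / 1.435)
V_ms = sqrt(2902.2697) = 53.8727 m/s
V = 53.8727 * 3.6 = 193.9 km/h

193.9


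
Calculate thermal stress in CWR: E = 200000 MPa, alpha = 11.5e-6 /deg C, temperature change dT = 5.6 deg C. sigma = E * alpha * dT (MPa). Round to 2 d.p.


sigma = E * alpha * dT
sigma = 200000 * 11.5e-6 * 5.6
sigma = 2.3 * 5.6
sigma = 12.88 MPa

12.88


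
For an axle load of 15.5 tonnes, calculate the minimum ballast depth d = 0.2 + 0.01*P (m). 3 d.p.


d = 0.2 + 0.01 * 15.5
d = 0.2 + 0.155
d = 0.355 m

0.355


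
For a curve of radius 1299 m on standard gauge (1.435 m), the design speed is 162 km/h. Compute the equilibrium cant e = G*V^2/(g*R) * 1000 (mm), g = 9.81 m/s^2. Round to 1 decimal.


Convert speed: V = 162 / 3.6 = 45.0 m/s
Apply formula: e = 1.435 * 45.0^2 / (9.81 * 1299)
e = 1.435 * 2025.0 / 12743.19
e = 0.228034 m = 228.0 mm

228.0


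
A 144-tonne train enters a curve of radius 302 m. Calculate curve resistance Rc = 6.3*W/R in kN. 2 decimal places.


Rc = 6.3 * W / R
Rc = 6.3 * 144 / 302
Rc = 907.2 / 302
Rc = 3.00 kN

3.00


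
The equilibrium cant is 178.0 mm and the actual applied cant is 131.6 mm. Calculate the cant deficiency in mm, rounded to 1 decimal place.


Cant deficiency = equilibrium cant - actual cant
CD = 178.0 - 131.6
CD = 46.4 mm

46.4


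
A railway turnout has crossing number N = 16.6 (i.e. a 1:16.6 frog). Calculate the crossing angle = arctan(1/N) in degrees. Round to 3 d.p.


1/N = 1/16.6 = 0.060241
angle = arctan(0.060241) = 0.060168 rad
angle = 0.060168 * 180/pi = 3.447 degrees

3.447


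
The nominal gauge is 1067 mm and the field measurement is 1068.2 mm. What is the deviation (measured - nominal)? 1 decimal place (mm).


Deviation = measured - nominal
Deviation = 1068.2 - 1067
Deviation = 1.2 mm

1.2


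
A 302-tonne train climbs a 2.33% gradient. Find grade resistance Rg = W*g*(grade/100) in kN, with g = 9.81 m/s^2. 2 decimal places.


Rg = W * 9.81 * grade / 100
Rg = 302 * 9.81 * 2.33 / 100
Rg = 2962.62 * 0.0233
Rg = 69.03 kN

69.03


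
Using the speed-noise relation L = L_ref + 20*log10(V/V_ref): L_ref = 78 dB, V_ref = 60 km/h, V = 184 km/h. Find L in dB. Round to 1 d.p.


V/V_ref = 184 / 60 = 3.066667
log10(3.066667) = 0.486667
20 * 0.486667 = 9.7333
L = 78 + 9.7333 = 87.7 dB

87.7


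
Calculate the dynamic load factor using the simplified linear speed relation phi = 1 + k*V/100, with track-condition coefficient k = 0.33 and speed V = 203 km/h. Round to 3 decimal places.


phi = 1 + k * V / 100
phi = 1 + 0.33 * 203 / 100
phi = 1 + 0.6699
phi = 1.670

1.670


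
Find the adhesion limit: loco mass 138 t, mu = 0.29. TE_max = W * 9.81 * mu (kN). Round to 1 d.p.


TE_max = W * g * mu
TE_max = 138 * 9.81 * 0.29
TE_max = 1353.78 * 0.29
TE_max = 392.6 kN

392.6


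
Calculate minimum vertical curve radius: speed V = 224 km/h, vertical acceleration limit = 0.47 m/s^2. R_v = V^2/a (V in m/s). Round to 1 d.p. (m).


Convert speed: V = 224 / 3.6 = 62.2222 m/s
V^2 = 3871.6049 m^2/s^2
R_v = 3871.6049 / 0.47
R_v = 8237.5 m

8237.5


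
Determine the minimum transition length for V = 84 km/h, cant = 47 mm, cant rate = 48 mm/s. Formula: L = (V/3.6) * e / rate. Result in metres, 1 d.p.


Convert speed: V = 84 / 3.6 = 23.3333 m/s
L = 23.3333 * 47 / 48
L = 1096.6667 / 48
L = 22.8 m

22.8


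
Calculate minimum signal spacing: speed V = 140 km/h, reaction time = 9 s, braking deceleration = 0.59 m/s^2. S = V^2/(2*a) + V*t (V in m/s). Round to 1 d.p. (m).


V = 140 / 3.6 = 38.8889 m/s
Braking distance = 38.8889^2 / (2*0.59) = 1281.6489 m
Sighting distance = 38.8889 * 9 = 350.0 m
S = 1281.6489 + 350.0 = 1631.6 m

1631.6
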